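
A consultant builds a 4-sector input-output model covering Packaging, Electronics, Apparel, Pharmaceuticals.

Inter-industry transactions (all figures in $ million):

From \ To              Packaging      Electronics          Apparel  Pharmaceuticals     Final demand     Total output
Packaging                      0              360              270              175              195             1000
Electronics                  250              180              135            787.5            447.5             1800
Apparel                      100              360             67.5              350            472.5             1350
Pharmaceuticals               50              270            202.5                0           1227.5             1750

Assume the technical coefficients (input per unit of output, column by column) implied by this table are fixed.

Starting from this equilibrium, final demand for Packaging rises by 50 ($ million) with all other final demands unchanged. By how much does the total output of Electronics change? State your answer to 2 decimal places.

Technical coefficients a_ij = z_ij / X_j:
  a_11 = 0/1000 = 0.00, a_21 = 250/1000 = 0.25, a_31 = 100/1000 = 0.10, a_41 = 50/1000 = 0.05
  a_12 = 360/1800 = 0.20, a_22 = 180/1800 = 0.10, a_32 = 360/1800 = 0.20, a_42 = 270/1800 = 0.15
  a_13 = 270/1350 = 0.20, a_23 = 135/1350 = 0.10, a_33 = 67.5/1350 = 0.05, a_43 = 202.5/1350 = 0.15
  a_14 = 175/1750 = 0.10, a_24 = 787.5/1750 = 0.45, a_34 = 350/1750 = 0.20, a_44 = 0/1750 = 0.00
I − A =
  [   1.00    -0.20    -0.20    -0.10]
  [  -0.25     0.90    -0.10    -0.45]
  [  -0.10    -0.20     0.95    -0.20]
  [  -0.05    -0.15    -0.15     1.00]
Compute the cofactors C_ij = (−1)^(i+j)·(3×3 minor ij) of I−A; the adjugate is their transpose:
adj(I−A) = Cᵀ =
  [ 0.727375   0.247250   0.215000   0.227000]
  [ 0.269125   0.891750   0.225250   0.473250]
  [ 0.154250   0.252500   0.769750   0.283000]
  [ 0.099875   0.184000   0.160000   0.757500]
det(I−A) = Σ_j (I−A)_1j·C_1j = (1.00)(0.727375) + (-0.20)(0.269125) + (-0.20)(0.154250) + (-0.10)(0.099875) = 0.6327125
(I − A)⁻¹ = adj(I−A) / det(I−A) ≈
  [   1.1496     0.3908     0.3398     0.3588]
  [   0.4254     1.4094     0.3560     0.7480]
  [   0.2438     0.3991     1.2166     0.4473]
  [   0.1579     0.2908     0.2529     1.1972]
Δx = (I − A)⁻¹ Δd with Δd having +50 in the Packaging component and 0 elsewhere.
So Δx_2 = L_21 · (+50), where L_21 = adj(I−A)_21 / det(I−A) = 0.269125 / 0.6327125.
Δx_2 = 0.269125 × (+50) / 0.6327125 = 13.45625 / 0.6327125 ≈ 21.27.

Δx_2 = 21.27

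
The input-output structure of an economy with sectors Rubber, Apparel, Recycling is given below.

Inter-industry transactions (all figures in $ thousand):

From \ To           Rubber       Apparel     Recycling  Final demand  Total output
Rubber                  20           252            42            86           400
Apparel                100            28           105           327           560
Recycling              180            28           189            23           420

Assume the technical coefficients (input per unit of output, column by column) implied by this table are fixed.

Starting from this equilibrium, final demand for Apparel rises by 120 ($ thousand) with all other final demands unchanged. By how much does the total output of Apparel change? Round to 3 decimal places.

Δx_2 = 174.695

Technical coefficients a_ij = z_ij / X_j:
  a_11 = 20/400 = 0.05, a_21 = 100/400 = 0.25, a_31 = 180/400 = 0.45
  a_12 = 252/560 = 0.45, a_22 = 28/560 = 0.05, a_32 = 28/560 = 0.05
  a_13 = 42/420 = 0.10, a_23 = 105/420 = 0.25, a_33 = 189/420 = 0.45
I − A =
  [   0.95    -0.45    -0.10]
  [  -0.25     0.95    -0.25]
  [  -0.45    -0.05     0.55]
Cofactors of I−A, C_ij = (−1)^(i+j)·(minor ij) (rows/columns in the sector order above):
  C_11 = (0.95)(0.55) − (-0.25)(-0.05) = 0.5100
  C_12 = −[(-0.25)(0.55) − (-0.25)(-0.45)] = 0.2500
  C_13 = (-0.25)(-0.05) − (0.95)(-0.45) = 0.4400
  C_21 = −[(-0.45)(0.55) − (-0.10)(-0.05)] = 0.2525
  C_22 = (0.95)(0.55) − (-0.10)(-0.45) = 0.4775
  C_23 = −[(0.95)(-0.05) − (-0.45)(-0.45)] = 0.2500
  C_31 = (-0.45)(-0.25) − (-0.10)(0.95) = 0.2075
  C_32 = −[(0.95)(-0.25) − (-0.10)(-0.25)] = 0.2625
  C_33 = (0.95)(0.95) − (-0.45)(-0.25) = 0.7900
det(I−A) = Σ_j (I−A)_1j·C_1j = (0.95)(0.5100) + (-0.45)(0.2500) + (-0.10)(0.4400) = 0.3280
adj(I−A) = Cᵀ =
  [ 0.5100   0.2525   0.2075]
  [ 0.2500   0.4775   0.2625]
  [ 0.4400   0.2500   0.7900]
(I − A)⁻¹ = adj(I−A) / det(I−A) ≈
  [   1.5549     0.7698     0.6326]
  [   0.7622     1.4558     0.8003]
  [   1.3415     0.7622     2.4085]
Δx = (I − A)⁻¹ Δd with Δd having +120 in the Apparel component and 0 elsewhere.
So Δx_2 = L_22 · (+120), where L_22 = adj(I−A)_22 / det(I−A) = 0.4775 / 0.3280.
Δx_2 = 0.4775 × (+120) / 0.3280 = 57.30 / 0.3280 ≈ 174.695.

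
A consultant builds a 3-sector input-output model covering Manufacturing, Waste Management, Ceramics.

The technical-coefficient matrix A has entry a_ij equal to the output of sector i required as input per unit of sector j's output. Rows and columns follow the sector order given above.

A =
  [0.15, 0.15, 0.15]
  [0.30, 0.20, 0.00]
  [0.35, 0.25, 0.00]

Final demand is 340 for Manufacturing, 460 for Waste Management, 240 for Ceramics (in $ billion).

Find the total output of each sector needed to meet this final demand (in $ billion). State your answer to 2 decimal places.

x_M = 665.32, x_W = 824.50, x_C = 678.99

I − A =
  [   0.85    -0.15    -0.15]
  [  -0.30     0.80     0.00]
  [  -0.35    -0.25     1.00]
Cofactors of I−A, C_ij = (−1)^(i+j)·(minor ij) (rows/columns in the sector order above):
  C_11 = (0.80)(1.00) − (0.00)(-0.25) = 0.8000
  C_12 = −[(-0.30)(1.00) − (0.00)(-0.35)] = 0.3000
  C_13 = (-0.30)(-0.25) − (0.80)(-0.35) = 0.3550
  C_21 = −[(-0.15)(1.00) − (-0.15)(-0.25)] = 0.1875
  C_22 = (0.85)(1.00) − (-0.15)(-0.35) = 0.7975
  C_23 = −[(0.85)(-0.25) − (-0.15)(-0.35)] = 0.2650
  C_31 = (-0.15)(0.00) − (-0.15)(0.80) = 0.1200
  C_32 = −[(0.85)(0.00) − (-0.15)(-0.30)] = 0.0450
  C_33 = (0.85)(0.80) − (-0.15)(-0.30) = 0.6350
det(I−A) = Σ_j (I−A)_1j·C_1j = (0.85)(0.8000) + (-0.15)(0.3000) + (-0.15)(0.3550) = 0.58175
adj(I−A) = Cᵀ =
  [ 0.8000   0.1875   0.1200]
  [ 0.3000   0.7975   0.0450]
  [ 0.3550   0.2650   0.6350]
(I − A)⁻¹ = adj(I−A) / det(I−A) ≈
  [   1.3752     0.3223     0.2063]
  [   0.5157     1.3709     0.0774]
  [   0.6102     0.4555     1.0915]
x = (I − A)⁻¹ d = adj(I−A)·d / det(I−A), with det(I−A) = 0.58175:
  x_M = (0.8000·340 + 0.1875·460 + 0.1200·240) / 0.58175 = 387.05 / 0.58175 ≈ 665.32
  x_W = (0.3000·340 + 0.7975·460 + 0.0450·240) / 0.58175 = 479.65 / 0.58175 ≈ 824.50
  x_C = (0.3550·340 + 0.2650·460 + 0.6350·240) / 0.58175 = 395.00 / 0.58175 ≈ 678.99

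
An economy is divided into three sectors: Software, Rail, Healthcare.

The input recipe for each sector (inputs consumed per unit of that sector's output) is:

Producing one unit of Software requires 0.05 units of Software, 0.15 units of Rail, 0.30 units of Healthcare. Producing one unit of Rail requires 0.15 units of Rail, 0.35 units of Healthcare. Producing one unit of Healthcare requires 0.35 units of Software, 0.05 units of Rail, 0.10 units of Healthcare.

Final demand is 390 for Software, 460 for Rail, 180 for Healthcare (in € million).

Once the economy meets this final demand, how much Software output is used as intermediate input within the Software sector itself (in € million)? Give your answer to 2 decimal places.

I − A =
  [   0.95     0.00    -0.35]
  [  -0.15     0.85    -0.05]
  [  -0.30    -0.35     0.90]
Cofactors of I−A, C_ij = (−1)^(i+j)·(minor ij) (rows/columns in the sector order above):
  C_11 = (0.85)(0.90) − (-0.05)(-0.35) = 0.7475
  C_12 = −[(-0.15)(0.90) − (-0.05)(-0.30)] = 0.1500
  C_13 = (-0.15)(-0.35) − (0.85)(-0.30) = 0.3075
  C_21 = −[(0.00)(0.90) − (-0.35)(-0.35)] = 0.1225
  C_22 = (0.95)(0.90) − (-0.35)(-0.30) = 0.7500
  C_23 = −[(0.95)(-0.35) − (0.00)(-0.30)] = 0.3325
  C_31 = (0.00)(-0.05) − (-0.35)(0.85) = 0.2975
  C_32 = −[(0.95)(-0.05) − (-0.35)(-0.15)] = 0.1000
  C_33 = (0.95)(0.85) − (0.00)(-0.15) = 0.8075
det(I−A) = Σ_j (I−A)_1j·C_1j = (0.95)(0.7475) + (0.00)(0.1500) + (-0.35)(0.3075) = 0.6025
adj(I−A) = Cᵀ =
  [ 0.7475   0.1225   0.2975]
  [ 0.1500   0.7500   0.1000]
  [ 0.3075   0.3325   0.8075]
(I − A)⁻¹ = adj(I−A) / det(I−A) ≈
  [   1.2407     0.2033     0.4938]
  [   0.2490     1.2448     0.1660]
  [   0.5104     0.5519     1.3402]
First solve x = (I − A)⁻¹ d = adj(I−A)·d / det(I−A); in particular x_1 = (0.7475·390 + 0.1225·460 + 0.2975·180) / 0.6025 = 401.425 / 0.6025 ≈ 666.2656.
Intermediate flow from 1 to 1: z_11 = a_11 · x_1 = 0.05 × 401.425 / 0.6025 = 20.07125 / 0.6025 ≈ 33.31.

z_11 = 33.31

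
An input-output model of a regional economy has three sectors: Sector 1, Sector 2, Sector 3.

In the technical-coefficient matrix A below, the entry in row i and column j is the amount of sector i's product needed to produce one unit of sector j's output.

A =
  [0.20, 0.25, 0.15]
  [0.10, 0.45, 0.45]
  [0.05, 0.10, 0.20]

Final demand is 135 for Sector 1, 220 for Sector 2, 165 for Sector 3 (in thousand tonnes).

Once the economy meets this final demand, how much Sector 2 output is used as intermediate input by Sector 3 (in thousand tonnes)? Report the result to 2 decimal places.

I − A =
  [   0.80    -0.25    -0.15]
  [  -0.10     0.55    -0.45]
  [  -0.05    -0.10     0.80]
Cofactors of I−A, C_ij = (−1)^(i+j)·(minor ij) (rows/columns in the sector order above):
  C_11 = (0.55)(0.80) − (-0.45)(-0.10) = 0.3950
  C_12 = −[(-0.10)(0.80) − (-0.45)(-0.05)] = 0.1025
  C_13 = (-0.10)(-0.10) − (0.55)(-0.05) = 0.0375
  C_21 = −[(-0.25)(0.80) − (-0.15)(-0.10)] = 0.2150
  C_22 = (0.80)(0.80) − (-0.15)(-0.05) = 0.6325
  C_23 = −[(0.80)(-0.10) − (-0.25)(-0.05)] = 0.0925
  C_31 = (-0.25)(-0.45) − (-0.15)(0.55) = 0.1950
  C_32 = −[(0.80)(-0.45) − (-0.15)(-0.10)] = 0.3750
  C_33 = (0.80)(0.55) − (-0.25)(-0.10) = 0.4150
det(I−A) = Σ_j (I−A)_1j·C_1j = (0.80)(0.3950) + (-0.25)(0.1025) + (-0.15)(0.0375) = 0.28475
adj(I−A) = Cᵀ =
  [ 0.3950   0.2150   0.1950]
  [ 0.1025   0.6325   0.3750]
  [ 0.0375   0.0925   0.4150]
(I − A)⁻¹ = adj(I−A) / det(I−A) ≈
  [   1.3872     0.7550     0.6848]
  [   0.3600     2.2212     1.3169]
  [   0.1317     0.3248     1.4574]
First solve x = (I − A)⁻¹ d = adj(I−A)·d / det(I−A); in particular x_3 = (0.0375·135 + 0.0925·220 + 0.4150·165) / 0.28475 = 93.8875 / 0.28475 ≈ 329.7191.
Intermediate flow from 2 to 3: z_23 = a_23 · x_3 = 0.45 × 93.8875 / 0.28475 = 42.249375 / 0.28475 ≈ 148.37.

z_23 = 148.37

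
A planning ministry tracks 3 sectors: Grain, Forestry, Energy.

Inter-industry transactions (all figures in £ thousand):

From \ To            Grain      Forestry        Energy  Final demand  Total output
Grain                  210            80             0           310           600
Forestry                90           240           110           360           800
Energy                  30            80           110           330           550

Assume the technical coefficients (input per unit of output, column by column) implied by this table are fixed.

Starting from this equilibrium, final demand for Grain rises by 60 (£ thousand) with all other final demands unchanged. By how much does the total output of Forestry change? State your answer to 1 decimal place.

Technical coefficients a_ij = z_ij / X_j:
  a_11 = 210/600 = 0.35, a_21 = 90/600 = 0.15, a_31 = 30/600 = 0.05
  a_12 = 80/800 = 0.10, a_22 = 240/800 = 0.30, a_32 = 80/800 = 0.10
  a_13 = 0/550 = 0.00, a_23 = 110/550 = 0.20, a_33 = 110/550 = 0.20
I − A =
  [   0.65    -0.10     0.00]
  [  -0.15     0.70    -0.20]
  [  -0.05    -0.10     0.80]
Cofactors of I−A, C_ij = (−1)^(i+j)·(minor ij) (rows/columns in the sector order above):
  C_11 = (0.70)(0.80) − (-0.20)(-0.10) = 0.5400
  C_12 = −[(-0.15)(0.80) − (-0.20)(-0.05)] = 0.1300
  C_13 = (-0.15)(-0.10) − (0.70)(-0.05) = 0.0500
  C_21 = −[(-0.10)(0.80) − (0.00)(-0.10)] = 0.0800
  C_22 = (0.65)(0.80) − (0.00)(-0.05) = 0.5200
  C_23 = −[(0.65)(-0.10) − (-0.10)(-0.05)] = 0.0700
  C_31 = (-0.10)(-0.20) − (0.00)(0.70) = 0.0200
  C_32 = −[(0.65)(-0.20) − (0.00)(-0.15)] = 0.1300
  C_33 = (0.65)(0.70) − (-0.10)(-0.15) = 0.4400
det(I−A) = Σ_j (I−A)_1j·C_1j = (0.65)(0.5400) + (-0.10)(0.1300) + (0.00)(0.0500) = 0.3380
adj(I−A) = Cᵀ =
  [ 0.5400   0.0800   0.0200]
  [ 0.1300   0.5200   0.1300]
  [ 0.0500   0.0700   0.4400]
(I − A)⁻¹ = adj(I−A) / det(I−A) ≈
  [   1.5976     0.2367     0.0592]
  [   0.3846     1.5385     0.3846]
  [   0.1479     0.2071     1.3018]
Δx = (I − A)⁻¹ Δd with Δd having +60 in the Grain component and 0 elsewhere.
So Δx_2 = L_21 · (+60), where L_21 = adj(I−A)_21 / det(I−A) = 0.1300 / 0.3380.
Δx_2 = 0.1300 × (+60) / 0.3380 = 7.80 / 0.3380 ≈ 23.1.

Δx_2 = 23.1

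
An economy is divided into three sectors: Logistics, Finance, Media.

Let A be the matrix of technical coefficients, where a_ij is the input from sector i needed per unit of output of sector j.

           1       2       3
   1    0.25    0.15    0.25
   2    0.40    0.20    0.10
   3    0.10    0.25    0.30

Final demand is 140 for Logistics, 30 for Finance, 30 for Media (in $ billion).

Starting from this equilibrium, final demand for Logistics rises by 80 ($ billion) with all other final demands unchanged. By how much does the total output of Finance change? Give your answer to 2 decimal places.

I − A =
  [   0.75    -0.15    -0.25]
  [  -0.40     0.80    -0.10]
  [  -0.10    -0.25     0.70]
Cofactors of I−A, C_ij = (−1)^(i+j)·(minor ij) (rows/columns in the sector order above):
  C_11 = (0.80)(0.70) − (-0.10)(-0.25) = 0.5350
  C_12 = −[(-0.40)(0.70) − (-0.10)(-0.10)] = 0.2900
  C_13 = (-0.40)(-0.25) − (0.80)(-0.10) = 0.1800
  C_21 = −[(-0.15)(0.70) − (-0.25)(-0.25)] = 0.1675
  C_22 = (0.75)(0.70) − (-0.25)(-0.10) = 0.5000
  C_23 = −[(0.75)(-0.25) − (-0.15)(-0.10)] = 0.2025
  C_31 = (-0.15)(-0.10) − (-0.25)(0.80) = 0.2150
  C_32 = −[(0.75)(-0.10) − (-0.25)(-0.40)] = 0.1750
  C_33 = (0.75)(0.80) − (-0.15)(-0.40) = 0.5400
det(I−A) = Σ_j (I−A)_1j·C_1j = (0.75)(0.5350) + (-0.15)(0.2900) + (-0.25)(0.1800) = 0.31275
adj(I−A) = Cᵀ =
  [ 0.5350   0.1675   0.2150]
  [ 0.2900   0.5000   0.1750]
  [ 0.1800   0.2025   0.5400]
(I − A)⁻¹ = adj(I−A) / det(I−A) ≈
  [   1.7106     0.5356     0.6875]
  [   0.9273     1.5987     0.5596]
  [   0.5755     0.6475     1.7266]
Δx = (I − A)⁻¹ Δd with Δd having +80 in the Logistics component and 0 elsewhere.
So Δx_2 = L_21 · (+80), where L_21 = adj(I−A)_21 / det(I−A) = 0.2900 / 0.31275.
Δx_2 = 0.2900 × (+80) / 0.31275 = 23.20 / 0.31275 ≈ 74.18.

Δx_2 = 74.18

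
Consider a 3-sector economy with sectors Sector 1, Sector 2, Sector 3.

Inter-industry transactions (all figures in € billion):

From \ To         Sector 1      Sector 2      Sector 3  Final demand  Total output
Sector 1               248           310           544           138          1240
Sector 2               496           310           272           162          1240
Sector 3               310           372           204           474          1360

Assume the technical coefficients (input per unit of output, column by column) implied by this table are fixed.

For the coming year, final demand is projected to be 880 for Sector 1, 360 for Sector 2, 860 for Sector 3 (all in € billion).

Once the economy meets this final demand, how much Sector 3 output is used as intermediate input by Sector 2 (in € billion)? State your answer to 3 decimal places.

Technical coefficients a_ij = z_ij / X_j:
  a_11 = 248/1240 = 0.20, a_21 = 496/1240 = 0.40, a_31 = 310/1240 = 0.25
  a_12 = 310/1240 = 0.25, a_22 = 310/1240 = 0.25, a_32 = 372/1240 = 0.30
  a_13 = 544/1360 = 0.40, a_23 = 272/1360 = 0.20, a_33 = 204/1360 = 0.15
I − A =
  [   0.80    -0.25    -0.40]
  [  -0.40     0.75    -0.20]
  [  -0.25    -0.30     0.85]
Cofactors of I−A, C_ij = (−1)^(i+j)·(minor ij) (rows/columns in the sector order above):
  C_11 = (0.75)(0.85) − (-0.20)(-0.30) = 0.5775
  C_12 = −[(-0.40)(0.85) − (-0.20)(-0.25)] = 0.3900
  C_13 = (-0.40)(-0.30) − (0.75)(-0.25) = 0.3075
  C_21 = −[(-0.25)(0.85) − (-0.40)(-0.30)] = 0.3325
  C_22 = (0.80)(0.85) − (-0.40)(-0.25) = 0.5800
  C_23 = −[(0.80)(-0.30) − (-0.25)(-0.25)] = 0.3025
  C_31 = (-0.25)(-0.20) − (-0.40)(0.75) = 0.3500
  C_32 = −[(0.80)(-0.20) − (-0.40)(-0.40)] = 0.3200
  C_33 = (0.80)(0.75) − (-0.25)(-0.40) = 0.5000
det(I−A) = Σ_j (I−A)_1j·C_1j = (0.80)(0.5775) + (-0.25)(0.3900) + (-0.40)(0.3075) = 0.2415
adj(I−A) = Cᵀ =
  [ 0.5775   0.3325   0.3500]
  [ 0.3900   0.5800   0.3200]
  [ 0.3075   0.3025   0.5000]
(I − A)⁻¹ = adj(I−A) / det(I−A) ≈
  [   2.3913     1.3768     1.4493]
  [   1.6149     2.4017     1.3251]
  [   1.2733     1.2526     2.0704]
First solve x = (I − A)⁻¹ d = adj(I−A)·d / det(I−A); in particular x_2 = (0.3900·880 + 0.5800·360 + 0.3200·860) / 0.2415 = 827.20 / 0.2415 ≈ 3425.25880.
Intermediate flow from 3 to 2: z_32 = a_32 · x_2 = 0.30 × 827.20 / 0.2415 = 248.16 / 0.2415 ≈ 1027.578.

z_32 = 1027.578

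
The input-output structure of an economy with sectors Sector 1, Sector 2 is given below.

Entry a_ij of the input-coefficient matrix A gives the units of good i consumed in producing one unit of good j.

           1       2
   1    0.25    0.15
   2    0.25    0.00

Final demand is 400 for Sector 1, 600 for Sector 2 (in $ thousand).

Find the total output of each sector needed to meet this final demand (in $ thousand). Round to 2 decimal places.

x_1 = 687.72, x_2 = 771.93

I − A =
  [   0.75    -0.15]
  [  -0.25     1.00]
det(I−A) = (0.75)(1.00) − (-0.15)(-0.25) = 0.7125
adj(I−A) = [[1.00, 0.15], [0.25, 0.75]]
(I − A)⁻¹ = adj(I−A) / det(I−A) ≈
  [   1.4035     0.2105]
  [   0.3509     1.0526]
x = (I − A)⁻¹ d = adj(I−A)·d / det(I−A), with det(I−A) = 0.7125:
  x_1 = (1.00·400 + 0.15·600) / 0.7125 = 490.00 / 0.7125 ≈ 687.72
  x_2 = (0.25·400 + 0.75·600) / 0.7125 = 550.00 / 0.7125 ≈ 771.93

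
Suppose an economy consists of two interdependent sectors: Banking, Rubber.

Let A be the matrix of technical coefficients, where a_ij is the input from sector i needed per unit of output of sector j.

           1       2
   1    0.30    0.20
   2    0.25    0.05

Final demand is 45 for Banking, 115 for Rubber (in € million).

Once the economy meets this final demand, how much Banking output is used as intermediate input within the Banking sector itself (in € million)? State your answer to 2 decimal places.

I − A =
  [   0.70    -0.20]
  [  -0.25     0.95]
det(I−A) = (0.70)(0.95) − (-0.20)(-0.25) = 0.6150
adj(I−A) = [[0.95, 0.20], [0.25, 0.70]]
(I − A)⁻¹ = adj(I−A) / det(I−A) ≈
  [   1.5447     0.3252]
  [   0.4065     1.1382]
First solve x = (I − A)⁻¹ d = adj(I−A)·d / det(I−A); in particular x_1 = (0.95·45 + 0.20·115) / 0.6150 = 65.75 / 0.6150 ≈ 106.9106.
Intermediate flow from 1 to 1: z_11 = a_11 · x_1 = 0.30 × 65.75 / 0.6150 = 19.725 / 0.6150 ≈ 32.07.

z_11 = 32.07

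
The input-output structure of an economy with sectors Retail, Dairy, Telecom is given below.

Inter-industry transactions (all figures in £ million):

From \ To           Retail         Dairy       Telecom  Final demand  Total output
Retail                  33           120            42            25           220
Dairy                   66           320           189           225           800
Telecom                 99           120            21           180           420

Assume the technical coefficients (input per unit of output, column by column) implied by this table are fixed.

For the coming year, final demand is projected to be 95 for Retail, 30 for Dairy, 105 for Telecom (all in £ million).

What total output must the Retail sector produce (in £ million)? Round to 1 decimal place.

x_R = 204.2

Technical coefficients a_ij = z_ij / X_j:
  a_RR = 33/220 = 0.15, a_DR = 66/220 = 0.30, a_TR = 99/220 = 0.45
  a_RD = 120/800 = 0.15, a_DD = 320/800 = 0.40, a_TD = 120/800 = 0.15
  a_RT = 42/420 = 0.10, a_DT = 189/420 = 0.45, a_TT = 21/420 = 0.05
I − A =
  [   0.85    -0.15    -0.10]
  [  -0.30     0.60    -0.45]
  [  -0.45    -0.15     0.95]
Cofactors of I−A, C_ij = (−1)^(i+j)·(minor ij) (rows/columns in the sector order above):
  C_11 = (0.60)(0.95) − (-0.45)(-0.15) = 0.5025
  C_12 = −[(-0.30)(0.95) − (-0.45)(-0.45)] = 0.4875
  C_13 = (-0.30)(-0.15) − (0.60)(-0.45) = 0.3150
  C_21 = −[(-0.15)(0.95) − (-0.10)(-0.15)] = 0.1575
  C_22 = (0.85)(0.95) − (-0.10)(-0.45) = 0.7625
  C_23 = −[(0.85)(-0.15) − (-0.15)(-0.45)] = 0.1950
  C_31 = (-0.15)(-0.45) − (-0.10)(0.60) = 0.1275
  C_32 = −[(0.85)(-0.45) − (-0.10)(-0.30)] = 0.4125
  C_33 = (0.85)(0.60) − (-0.15)(-0.30) = 0.4650
det(I−A) = Σ_j (I−A)_1j·C_1j = (0.85)(0.5025) + (-0.15)(0.4875) + (-0.10)(0.3150) = 0.3225
adj(I−A) = Cᵀ =
  [ 0.5025   0.1575   0.1275]
  [ 0.4875   0.7625   0.4125]
  [ 0.3150   0.1950   0.4650]
(I − A)⁻¹ = adj(I−A) / det(I−A) ≈
  [   1.5581     0.4884     0.3953]
  [   1.5116     2.3643     1.2791]
  [   0.9767     0.6047     1.4419]
x = (I − A)⁻¹ d = adj(I−A)·d / det(I−A), with det(I−A) = 0.3225:
  x_R = (0.5025·95 + 0.1575·30 + 0.1275·105) / 0.3225 = 65.85 / 0.3225 ≈ 204.2
  x_D = (0.4875·95 + 0.7625·30 + 0.4125·105) / 0.3225 = 112.50 / 0.3225 ≈ 348.8
  x_T = (0.3150·95 + 0.1950·30 + 0.4650·105) / 0.3225 = 84.60 / 0.3225 ≈ 262.3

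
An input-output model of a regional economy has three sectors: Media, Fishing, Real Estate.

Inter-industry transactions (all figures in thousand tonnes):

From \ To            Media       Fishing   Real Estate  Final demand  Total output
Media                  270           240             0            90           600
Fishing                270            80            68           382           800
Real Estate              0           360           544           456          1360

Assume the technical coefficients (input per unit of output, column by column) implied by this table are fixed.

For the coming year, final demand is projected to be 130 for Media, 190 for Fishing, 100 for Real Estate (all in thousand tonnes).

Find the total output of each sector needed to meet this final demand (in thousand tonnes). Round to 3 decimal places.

x_1 = 505.709, x_2 = 493.800, x_3 = 537.017

Technical coefficients a_ij = z_ij / X_j:
  a_11 = 270/600 = 0.45, a_21 = 270/600 = 0.45, a_31 = 0/600 = 0.00
  a_12 = 240/800 = 0.30, a_22 = 80/800 = 0.10, a_32 = 360/800 = 0.45
  a_13 = 0/1360 = 0.00, a_23 = 68/1360 = 0.05, a_33 = 544/1360 = 0.40
I − A =
  [   0.55    -0.30     0.00]
  [  -0.45     0.90    -0.05]
  [   0.00    -0.45     0.60]
Cofactors of I−A, C_ij = (−1)^(i+j)·(minor ij) (rows/columns in the sector order above):
  C_11 = (0.90)(0.60) − (-0.05)(-0.45) = 0.5175
  C_12 = −[(-0.45)(0.60) − (-0.05)(0.00)] = 0.2700
  C_13 = (-0.45)(-0.45) − (0.90)(0.00) = 0.2025
  C_21 = −[(-0.30)(0.60) − (0.00)(-0.45)] = 0.1800
  C_22 = (0.55)(0.60) − (0.00)(0.00) = 0.3300
  C_23 = −[(0.55)(-0.45) − (-0.30)(0.00)] = 0.2475
  C_31 = (-0.30)(-0.05) − (0.00)(0.90) = 0.0150
  C_32 = −[(0.55)(-0.05) − (0.00)(-0.45)] = 0.0275
  C_33 = (0.55)(0.90) − (-0.30)(-0.45) = 0.3600
det(I−A) = Σ_j (I−A)_1j·C_1j = (0.55)(0.5175) + (-0.30)(0.2700) + (0.00)(0.2025) = 0.203625
adj(I−A) = Cᵀ =
  [ 0.5175   0.1800   0.0150]
  [ 0.2700   0.3300   0.0275]
  [ 0.2025   0.2475   0.3600]
(I − A)⁻¹ = adj(I−A) / det(I−A) ≈
  [   2.5414     0.8840     0.0737]
  [   1.3260     1.6206     0.1351]
  [   0.9945     1.2155     1.7680]
x = (I − A)⁻¹ d = adj(I−A)·d / det(I−A), with det(I−A) = 0.203625:
  x_1 = (0.5175·130 + 0.1800·190 + 0.0150·100) / 0.203625 = 102.975 / 0.203625 ≈ 505.709
  x_2 = (0.2700·130 + 0.3300·190 + 0.0275·100) / 0.203625 = 100.55 / 0.203625 ≈ 493.800
  x_3 = (0.2025·130 + 0.2475·190 + 0.3600·100) / 0.203625 = 109.35 / 0.203625 ≈ 537.017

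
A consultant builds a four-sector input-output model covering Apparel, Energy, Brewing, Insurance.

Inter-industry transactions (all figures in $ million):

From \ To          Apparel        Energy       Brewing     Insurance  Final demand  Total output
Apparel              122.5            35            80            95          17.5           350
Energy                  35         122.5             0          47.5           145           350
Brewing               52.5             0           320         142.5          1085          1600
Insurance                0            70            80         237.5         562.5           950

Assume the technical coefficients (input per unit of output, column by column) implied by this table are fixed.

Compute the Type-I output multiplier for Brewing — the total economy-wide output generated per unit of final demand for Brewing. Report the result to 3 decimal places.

Technical coefficients a_ij = z_ij / X_j:
  a_11 = 122.5/350 = 0.35, a_21 = 35/350 = 0.10, a_31 = 52.5/350 = 0.15, a_41 = 0/350 = 0.00
  a_12 = 35/350 = 0.10, a_22 = 122.5/350 = 0.35, a_32 = 0/350 = 0.00, a_42 = 70/350 = 0.20
  a_13 = 80/1600 = 0.05, a_23 = 0/1600 = 0.00, a_33 = 320/1600 = 0.20, a_43 = 80/1600 = 0.05
  a_14 = 95/950 = 0.10, a_24 = 47.5/950 = 0.05, a_34 = 142.5/950 = 0.15, a_44 = 237.5/950 = 0.25
I − A =
  [   0.65    -0.10    -0.05    -0.10]
  [  -0.10     0.65     0.00    -0.05]
  [  -0.15     0.00     0.80    -0.15]
  [   0.00    -0.20    -0.05     0.75]
Compute the cofactors C_ij = (−1)^(i+j)·(3×3 minor ij) of I−A; the adjugate is their transpose:
adj(I−A) = Cᵀ =
  [ 0.377125   0.076750   0.027375   0.060875]
  [ 0.059625   0.378750   0.005875   0.034375]
  [ 0.074625   0.033750   0.300875   0.072375]
  [ 0.020875   0.103250   0.021625   0.325125]
det(I−A) = Σ_j (I−A)_1j·C_1j = (0.65)(0.377125) + (-0.10)(0.059625) + (-0.05)(0.074625) + (-0.10)(0.020875) = 0.23335
(I − A)⁻¹ = adj(I−A) / det(I−A) ≈
  [   1.6161     0.3289     0.1173     0.2609]
  [   0.2555     1.6231     0.0252     0.1473]
  [   0.3198     0.1446     1.2894     0.3102]
  [   0.0895     0.4425     0.0927     1.3933]
The output multiplier for sector j is the column-j sum of the Leontief inverse (I − A)⁻¹ = adj(I−A) / det(I−A).
Column 3 of adj(I−A): (0.027375, 0.005875, 0.300875, 0.021625); det(I−A) = 0.23335.
m_3 = (0.027375 + 0.005875 + 0.300875 + 0.021625) / 0.23335 = 0.35575 / 0.23335 ≈ 1.525.

m_3 = 1.525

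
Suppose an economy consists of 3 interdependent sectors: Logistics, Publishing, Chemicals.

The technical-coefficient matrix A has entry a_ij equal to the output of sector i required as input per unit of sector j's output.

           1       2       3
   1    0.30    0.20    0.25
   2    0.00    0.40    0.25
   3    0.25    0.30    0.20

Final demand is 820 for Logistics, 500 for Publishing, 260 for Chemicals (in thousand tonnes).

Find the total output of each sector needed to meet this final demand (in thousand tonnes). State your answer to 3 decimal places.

x_1 = 2148.180, x_2 = 1479.657, x_3 = 1551.178

I − A =
  [   0.70    -0.20    -0.25]
  [   0.00     0.60    -0.25]
  [  -0.25    -0.30     0.80]
Cofactors of I−A, C_ij = (−1)^(i+j)·(minor ij) (rows/columns in the sector order above):
  C_11 = (0.60)(0.80) − (-0.25)(-0.30) = 0.4050
  C_12 = −[(0.00)(0.80) − (-0.25)(-0.25)] = 0.0625
  C_13 = (0.00)(-0.30) − (0.60)(-0.25) = 0.1500
  C_21 = −[(-0.20)(0.80) − (-0.25)(-0.30)] = 0.2350
  C_22 = (0.70)(0.80) − (-0.25)(-0.25) = 0.4975
  C_23 = −[(0.70)(-0.30) − (-0.20)(-0.25)] = 0.2600
  C_31 = (-0.20)(-0.25) − (-0.25)(0.60) = 0.2000
  C_32 = −[(0.70)(-0.25) − (-0.25)(0.00)] = 0.1750
  C_33 = (0.70)(0.60) − (-0.20)(0.00) = 0.4200
det(I−A) = Σ_j (I−A)_1j·C_1j = (0.70)(0.4050) + (-0.20)(0.0625) + (-0.25)(0.1500) = 0.2335
adj(I−A) = Cᵀ =
  [ 0.4050   0.2350   0.2000]
  [ 0.0625   0.4975   0.1750]
  [ 0.1500   0.2600   0.4200]
(I − A)⁻¹ = adj(I−A) / det(I−A) ≈
  [   1.7345     1.0064     0.8565]
  [   0.2677     2.1306     0.7495]
  [   0.6424     1.1135     1.7987]
x = (I − A)⁻¹ d = adj(I−A)·d / det(I−A), with det(I−A) = 0.2335:
  x_1 = (0.4050·820 + 0.2350·500 + 0.2000·260) / 0.2335 = 501.60 / 0.2335 ≈ 2148.180
  x_2 = (0.0625·820 + 0.4975·500 + 0.1750·260) / 0.2335 = 345.50 / 0.2335 ≈ 1479.657
  x_3 = (0.1500·820 + 0.2600·500 + 0.4200·260) / 0.2335 = 362.20 / 0.2335 ≈ 1551.178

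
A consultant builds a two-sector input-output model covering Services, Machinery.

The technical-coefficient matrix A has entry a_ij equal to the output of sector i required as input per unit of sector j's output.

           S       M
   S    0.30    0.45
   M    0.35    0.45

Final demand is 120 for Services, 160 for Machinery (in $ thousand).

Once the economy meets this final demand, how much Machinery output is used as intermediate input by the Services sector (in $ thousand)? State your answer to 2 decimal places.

z_MS = 212.31

I − A =
  [   0.70    -0.45]
  [  -0.35     0.55]
det(I−A) = (0.70)(0.55) − (-0.45)(-0.35) = 0.2275
adj(I−A) = [[0.55, 0.45], [0.35, 0.70]]
(I − A)⁻¹ = adj(I−A) / det(I−A) ≈
  [   2.4176     1.9780]
  [   1.5385     3.0769]
First solve x = (I − A)⁻¹ d = adj(I−A)·d / det(I−A); in particular x_S = (0.55·120 + 0.45·160) / 0.2275 = 138.00 / 0.2275 ≈ 606.5934.
Intermediate flow from M to S: z_MS = a_MS · x_S = 0.35 × 138.00 / 0.2275 = 48.30 / 0.2275 ≈ 212.31.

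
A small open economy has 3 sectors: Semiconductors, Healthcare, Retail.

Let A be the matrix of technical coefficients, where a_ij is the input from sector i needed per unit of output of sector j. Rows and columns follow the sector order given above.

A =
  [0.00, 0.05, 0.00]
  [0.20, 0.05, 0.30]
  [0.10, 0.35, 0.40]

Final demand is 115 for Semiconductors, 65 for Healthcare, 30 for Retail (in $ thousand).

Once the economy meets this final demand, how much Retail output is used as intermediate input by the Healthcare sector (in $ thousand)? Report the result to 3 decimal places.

I − A =
  [   1.00    -0.05     0.00]
  [  -0.20     0.95    -0.30]
  [  -0.10    -0.35     0.60]
Cofactors of I−A, C_ij = (−1)^(i+j)·(minor ij) (rows/columns in the sector order above):
  C_11 = (0.95)(0.60) − (-0.30)(-0.35) = 0.4650
  C_12 = −[(-0.20)(0.60) − (-0.30)(-0.10)] = 0.1500
  C_13 = (-0.20)(-0.35) − (0.95)(-0.10) = 0.1650
  C_21 = −[(-0.05)(0.60) − (0.00)(-0.35)] = 0.0300
  C_22 = (1.00)(0.60) − (0.00)(-0.10) = 0.6000
  C_23 = −[(1.00)(-0.35) − (-0.05)(-0.10)] = 0.3550
  C_31 = (-0.05)(-0.30) − (0.00)(0.95) = 0.0150
  C_32 = −[(1.00)(-0.30) − (0.00)(-0.20)] = 0.3000
  C_33 = (1.00)(0.95) − (-0.05)(-0.20) = 0.9400
det(I−A) = Σ_j (I−A)_1j·C_1j = (1.00)(0.4650) + (-0.05)(0.1500) + (0.00)(0.1650) = 0.4575
adj(I−A) = Cᵀ =
  [ 0.4650   0.0300   0.0150]
  [ 0.1500   0.6000   0.3000]
  [ 0.1650   0.3550   0.9400]
(I − A)⁻¹ = adj(I−A) / det(I−A) ≈
  [   1.0164     0.0656     0.0328]
  [   0.3279     1.3115     0.6557]
  [   0.3607     0.7760     2.0546]
First solve x = (I − A)⁻¹ d = adj(I−A)·d / det(I−A); in particular x_H = (0.1500·115 + 0.6000·65 + 0.3000·30) / 0.4575 = 65.25 / 0.4575 ≈ 142.62295.
Intermediate flow from R to H: z_RH = a_RH · x_H = 0.35 × 65.25 / 0.4575 = 22.8375 / 0.4575 ≈ 49.918.

z_RH = 49.918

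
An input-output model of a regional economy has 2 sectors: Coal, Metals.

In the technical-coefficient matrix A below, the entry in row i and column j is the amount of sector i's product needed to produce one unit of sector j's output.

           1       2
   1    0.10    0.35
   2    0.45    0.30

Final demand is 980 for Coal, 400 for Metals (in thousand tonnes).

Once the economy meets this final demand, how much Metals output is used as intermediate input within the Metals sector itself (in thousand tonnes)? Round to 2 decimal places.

z_22 = 508.57

I − A =
  [   0.90    -0.35]
  [  -0.45     0.70]
det(I−A) = (0.90)(0.70) − (-0.35)(-0.45) = 0.4725
adj(I−A) = [[0.70, 0.35], [0.45, 0.90]]
(I − A)⁻¹ = adj(I−A) / det(I−A) ≈
  [   1.4815     0.7407]
  [   0.9524     1.9048]
First solve x = (I − A)⁻¹ d = adj(I−A)·d / det(I−A); in particular x_2 = (0.45·980 + 0.90·400) / 0.4725 = 801.00 / 0.4725 ≈ 1695.2381.
Intermediate flow from 2 to 2: z_22 = a_22 · x_2 = 0.30 × 801.00 / 0.4725 = 240.30 / 0.4725 ≈ 508.57.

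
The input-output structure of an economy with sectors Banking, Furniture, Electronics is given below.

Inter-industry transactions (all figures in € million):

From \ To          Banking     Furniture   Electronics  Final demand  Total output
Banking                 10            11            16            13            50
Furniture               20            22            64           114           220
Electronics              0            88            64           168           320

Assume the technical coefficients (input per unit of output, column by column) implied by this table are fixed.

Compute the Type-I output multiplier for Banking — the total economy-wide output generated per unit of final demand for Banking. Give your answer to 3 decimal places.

m_B = 2.295

Technical coefficients a_ij = z_ij / X_j:
  a_BB = 10/50 = 0.20, a_FB = 20/50 = 0.40, a_EB = 0/50 = 0.00
  a_BF = 11/220 = 0.05, a_FF = 22/220 = 0.10, a_EF = 88/220 = 0.40
  a_BE = 16/320 = 0.05, a_FE = 64/320 = 0.20, a_EE = 64/320 = 0.20
I − A =
  [   0.80    -0.05    -0.05]
  [  -0.40     0.90    -0.20]
  [   0.00    -0.40     0.80]
Cofactors of I−A, C_ij = (−1)^(i+j)·(minor ij) (rows/columns in the sector order above):
  C_11 = (0.90)(0.80) − (-0.20)(-0.40) = 0.6400
  C_12 = −[(-0.40)(0.80) − (-0.20)(0.00)] = 0.3200
  C_13 = (-0.40)(-0.40) − (0.90)(0.00) = 0.1600
  C_21 = −[(-0.05)(0.80) − (-0.05)(-0.40)] = 0.0600
  C_22 = (0.80)(0.80) − (-0.05)(0.00) = 0.6400
  C_23 = −[(0.80)(-0.40) − (-0.05)(0.00)] = 0.3200
  C_31 = (-0.05)(-0.20) − (-0.05)(0.90) = 0.0550
  C_32 = −[(0.80)(-0.20) − (-0.05)(-0.40)] = 0.1800
  C_33 = (0.80)(0.90) − (-0.05)(-0.40) = 0.7000
det(I−A) = Σ_j (I−A)_1j·C_1j = (0.80)(0.6400) + (-0.05)(0.3200) + (-0.05)(0.1600) = 0.4880
adj(I−A) = Cᵀ =
  [ 0.6400   0.0600   0.0550]
  [ 0.3200   0.6400   0.1800]
  [ 0.1600   0.3200   0.7000]
(I − A)⁻¹ = adj(I−A) / det(I−A) ≈
  [   1.3115     0.1230     0.1127]
  [   0.6557     1.3115     0.3689]
  [   0.3279     0.6557     1.4344]
The output multiplier for sector j is the column-j sum of the Leontief inverse (I − A)⁻¹ = adj(I−A) / det(I−A).
Column B of adj(I−A): (0.6400, 0.3200, 0.1600); det(I−A) = 0.4880.
m_B = (0.6400 + 0.3200 + 0.1600) / 0.4880 = 1.12 / 0.4880 ≈ 2.295.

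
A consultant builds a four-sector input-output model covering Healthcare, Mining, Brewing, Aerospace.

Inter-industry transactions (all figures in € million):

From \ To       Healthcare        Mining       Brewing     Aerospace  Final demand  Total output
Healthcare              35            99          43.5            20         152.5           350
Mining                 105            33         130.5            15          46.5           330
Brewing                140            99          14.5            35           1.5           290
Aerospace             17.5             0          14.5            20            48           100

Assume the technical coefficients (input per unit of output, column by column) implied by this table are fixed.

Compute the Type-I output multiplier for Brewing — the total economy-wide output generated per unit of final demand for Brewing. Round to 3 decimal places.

Technical coefficients a_ij = z_ij / X_j:
  a_11 = 35/350 = 0.10, a_21 = 105/350 = 0.30, a_31 = 140/350 = 0.40, a_41 = 17.5/350 = 0.05
  a_12 = 99/330 = 0.30, a_22 = 33/330 = 0.10, a_32 = 99/330 = 0.30, a_42 = 0/330 = 0.00
  a_13 = 43.5/290 = 0.15, a_23 = 130.5/290 = 0.45, a_33 = 14.5/290 = 0.05, a_43 = 14.5/290 = 0.05
  a_14 = 20/100 = 0.20, a_24 = 15/100 = 0.15, a_34 = 35/100 = 0.35, a_44 = 20/100 = 0.20
I − A =
  [   0.90    -0.30    -0.15    -0.20]
  [  -0.30     0.90    -0.45    -0.15]
  [  -0.40    -0.30     0.95    -0.35]
  [  -0.05     0.00    -0.05     0.80]
Compute the cofactors C_ij = (−1)^(i+j)·(3×3 minor ij) of I−A; the adjugate is their transpose:
adj(I−A) = Cᵀ =
  [ 0.558000   0.261750   0.227250   0.288000]
  [ 0.384750   0.604125   0.366375   0.369750]
  [ 0.378000   0.314250   0.564750   0.400500]
  [ 0.058500   0.036000   0.049500   0.441000]
det(I−A) = Σ_j (I−A)_1j·C_1j = (0.90)(0.558000) + (-0.30)(0.384750) + (-0.15)(0.378000) + (-0.20)(0.058500) = 0.318375
(I − A)⁻¹ = adj(I−A) / det(I−A) ≈
  [   1.7527     0.8221     0.7138     0.9046]
  [   1.2085     1.8975     1.1508     1.1614]
  [   1.1873     0.9870     1.7739     1.2580]
  [   0.1837     0.1131     0.1555     1.3852]
The output multiplier for sector j is the column-j sum of the Leontief inverse (I − A)⁻¹ = adj(I−A) / det(I−A).
Column 3 of adj(I−A): (0.227250, 0.366375, 0.564750, 0.049500); det(I−A) = 0.318375.
m_3 = (0.227250 + 0.366375 + 0.564750 + 0.049500) / 0.318375 = 1.207875 / 0.318375 ≈ 3.794.

m_3 = 3.794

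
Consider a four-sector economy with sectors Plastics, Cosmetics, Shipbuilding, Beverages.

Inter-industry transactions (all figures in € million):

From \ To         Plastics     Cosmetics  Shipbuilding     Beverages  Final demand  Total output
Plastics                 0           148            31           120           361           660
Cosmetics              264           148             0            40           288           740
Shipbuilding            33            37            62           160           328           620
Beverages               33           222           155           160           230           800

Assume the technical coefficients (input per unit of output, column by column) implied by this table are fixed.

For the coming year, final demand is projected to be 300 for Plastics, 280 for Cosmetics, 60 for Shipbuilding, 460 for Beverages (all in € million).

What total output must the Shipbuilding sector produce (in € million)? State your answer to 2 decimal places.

Technical coefficients a_ij = z_ij / X_j:
  a_11 = 0/660 = 0.00, a_21 = 264/660 = 0.40, a_31 = 33/660 = 0.05, a_41 = 33/660 = 0.05
  a_12 = 148/740 = 0.20, a_22 = 148/740 = 0.20, a_32 = 37/740 = 0.05, a_42 = 222/740 = 0.30
  a_13 = 31/620 = 0.05, a_23 = 0/620 = 0.00, a_33 = 62/620 = 0.10, a_43 = 155/620 = 0.25
  a_14 = 120/800 = 0.15, a_24 = 40/800 = 0.05, a_34 = 160/800 = 0.20, a_44 = 160/800 = 0.20
I − A =
  [   1.00    -0.20    -0.05    -0.15]
  [  -0.40     0.80     0.00    -0.05]
  [  -0.05    -0.05     0.90    -0.20]
  [  -0.05    -0.30    -0.25     0.80]
Compute the cofactors C_ij = (−1)^(i+j)·(3×3 minor ij) of I−A; the adjugate is their transpose:
adj(I−A) = Cᵀ =
  [ 0.521875   0.181375   0.063750   0.125125]
  [ 0.270875   0.658875   0.043625   0.102875]
  [ 0.079375   0.111875   0.536500   0.156000]
  [ 0.159000   0.293375   0.188000   0.645000]
det(I−A) = Σ_j (I−A)_1j·C_1j = (1.00)(0.521875) + (-0.20)(0.270875) + (-0.05)(0.079375) + (-0.15)(0.159000) = 0.43988125
(I − A)⁻¹ = adj(I−A) / det(I−A) ≈
  [   1.1864     0.4123     0.1449     0.2845]
  [   0.6158     1.4978     0.0992     0.2339]
  [   0.1804     0.2543     1.2196     0.3546]
  [   0.3615     0.6669     0.4274     1.4663]
x = (I − A)⁻¹ d = adj(I−A)·d / det(I−A), with det(I−A) = 0.43988125:
  x_1 = (0.521875·300 + 0.181375·280 + 0.063750·60 + 0.125125·460) / 0.43988125 = 268.73 / 0.43988125 ≈ 610.91
  x_2 = (0.270875·300 + 0.658875·280 + 0.043625·60 + 0.102875·460) / 0.43988125 = 315.6875 / 0.43988125 ≈ 717.67
  x_3 = (0.079375·300 + 0.111875·280 + 0.536500·60 + 0.156000·460) / 0.43988125 = 159.0875 / 0.43988125 ≈ 361.66
  x_4 = (0.159000·300 + 0.293375·280 + 0.188000·60 + 0.645000·460) / 0.43988125 = 437.825 / 0.43988125 ≈ 995.33

x_3 = 361.66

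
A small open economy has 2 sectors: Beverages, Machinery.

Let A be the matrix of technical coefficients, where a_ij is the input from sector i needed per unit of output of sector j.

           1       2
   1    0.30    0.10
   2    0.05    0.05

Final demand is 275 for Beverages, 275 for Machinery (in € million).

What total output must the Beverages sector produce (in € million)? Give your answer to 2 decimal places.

I − A =
  [   0.70    -0.10]
  [  -0.05     0.95]
det(I−A) = (0.70)(0.95) − (-0.10)(-0.05) = 0.6600
adj(I−A) = [[0.95, 0.10], [0.05, 0.70]]
(I − A)⁻¹ = adj(I−A) / det(I−A) ≈
  [   1.4394     0.1515]
  [   0.0758     1.0606]
x = (I − A)⁻¹ d = adj(I−A)·d / det(I−A), with det(I−A) = 0.6600:
  x_1 = (0.95·275 + 0.10·275) / 0.6600 = 288.75 / 0.6600 = 437.50
  x_2 = (0.05·275 + 0.70·275) / 0.6600 = 206.25 / 0.6600 = 312.50

x_1 = 437.50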